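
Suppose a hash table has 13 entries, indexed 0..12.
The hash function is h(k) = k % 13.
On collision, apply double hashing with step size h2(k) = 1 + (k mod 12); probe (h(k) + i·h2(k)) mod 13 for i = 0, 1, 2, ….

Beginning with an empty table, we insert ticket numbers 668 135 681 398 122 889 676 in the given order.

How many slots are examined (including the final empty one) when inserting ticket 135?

2

Insert 668: h=5, slot 5 empty → index 5.
Insert 135: h=5, h2=4, slot 5 occupied → index 9.
Insert 681: h=5, h2=10, slot 5 occupied → index 2.
Insert 398: h=8, slot 8 empty → index 8.
Insert 122: h=5, h2=3, slots 5,8 occupied → index 11.
Insert 889: h=5, h2=2, slot 5 occupied → index 7.
Insert 676: h=0, slot 0 empty → index 0.
Table: [676, —, 681, —, —, 668, —, 889, 398, 135, —, 122, —]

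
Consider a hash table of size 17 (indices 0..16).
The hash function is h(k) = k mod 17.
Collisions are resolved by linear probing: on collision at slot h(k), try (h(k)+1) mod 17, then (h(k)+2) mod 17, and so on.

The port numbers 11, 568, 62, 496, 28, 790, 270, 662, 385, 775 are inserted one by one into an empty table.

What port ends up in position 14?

385

11: h=11 -> slot 11
568: h=7 -> slot 7
62: h=11, probe 11,12 -> slot 12
496: h=3 -> slot 3
28: h=11, probe 11,12,13 -> slot 13
790: h=8 -> slot 8
270: h=15 -> slot 15
662: h=16 -> slot 16
385: h=11, probe 11,12,13,14 -> slot 14
775: h=10 -> slot 10
Table: [—, —, —, 496, —, —, —, 568, 790, —, 775, 11, 62, 28, 385, 270, 662]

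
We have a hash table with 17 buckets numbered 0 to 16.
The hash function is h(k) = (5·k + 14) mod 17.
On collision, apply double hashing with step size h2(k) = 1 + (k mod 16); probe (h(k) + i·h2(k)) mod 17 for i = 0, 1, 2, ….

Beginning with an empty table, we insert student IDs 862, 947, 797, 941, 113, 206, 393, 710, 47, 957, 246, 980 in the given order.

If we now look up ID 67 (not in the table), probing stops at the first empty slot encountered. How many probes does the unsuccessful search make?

2

Insert 862: h=6, slot 6 empty → index 6.
Insert 947: h=6, h2=4, slot 6 occupied → index 10.
Insert 797: h=4, slot 4 empty → index 4.
Insert 941: h=10, h2=14, slot 10 occupied → index 7.
Insert 113: h=1, slot 1 empty → index 1.
Insert 206: h=7, h2=15, slot 7 occupied → index 5.
Insert 393: h=7, h2=10, slot 7 occupied → index 0.
Insert 710: h=11, slot 11 empty → index 11.
Insert 47: h=11, h2=16, slots 11,10 occupied → index 9.
Insert 957: h=5, h2=14, slot 5 occupied → index 2.
Insert 246: h=3, slot 3 empty → index 3.
Insert 980: h=1, h2=5, slots 1,6,11 occupied → index 16.
Table: [393, 113, 957, 246, 797, 206, 862, 941, ., 47, 947, 710, ., ., ., ., 980]
Lookup 67: h=9, h2=4, probe 9,13 → slot 13 empty, not found.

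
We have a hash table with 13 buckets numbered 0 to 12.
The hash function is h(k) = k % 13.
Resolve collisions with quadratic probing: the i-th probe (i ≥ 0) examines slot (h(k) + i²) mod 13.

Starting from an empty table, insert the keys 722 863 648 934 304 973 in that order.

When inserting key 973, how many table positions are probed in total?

3

Insert 722: h=7, slot 7 empty → index 7.
Insert 863: h=5, slot 5 empty → index 5.
Insert 648: h=11, slot 11 empty → index 11.
Insert 934: h=11, slot 11 occupied → index 12.
Insert 304: h=5, slot 5 occupied → index 6.
Insert 973: h=11, slots 11,12 occupied → index 2.
Table: [., ., 973, ., ., 863, 304, 722, ., ., ., 648, 934]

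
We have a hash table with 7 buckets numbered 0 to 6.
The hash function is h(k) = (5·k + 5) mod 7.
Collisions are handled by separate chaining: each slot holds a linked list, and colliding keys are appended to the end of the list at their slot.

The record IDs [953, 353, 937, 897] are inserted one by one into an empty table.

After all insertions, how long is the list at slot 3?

2

Insert 953: h=3, bucket 3 empty -> new chain.
Insert 353: h=6, bucket 6 empty -> new chain.
Insert 937: h=0, bucket 0 empty -> new chain.
Insert 897: h=3, bucket 3 nonempty -> append to chain.
Final buckets:
0: 937
1: _
2: _
3: 953 -> 897
4: _
5: _
6: 353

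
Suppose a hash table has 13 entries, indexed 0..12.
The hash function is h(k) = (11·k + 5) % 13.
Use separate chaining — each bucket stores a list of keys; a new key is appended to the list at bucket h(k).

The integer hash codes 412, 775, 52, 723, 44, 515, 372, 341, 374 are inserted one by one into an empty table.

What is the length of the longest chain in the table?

Insert 412: h=0, bucket 0 empty → new chain.
Insert 775: h=2, bucket 2 empty → new chain.
Insert 52: h=5, bucket 5 empty → new chain.
Insert 723: h=2, bucket 2 nonempty → append to chain.
Insert 44: h=8, bucket 8 empty → new chain.
Insert 515: h=2, bucket 2 nonempty → append to chain.
Insert 372: h=2, bucket 2 nonempty → append to chain.
Insert 341: h=12, bucket 12 empty → new chain.
Insert 374: h=11, bucket 11 empty → new chain.
Final buckets:
0: 412
1: -
2: 775 -> 723 -> 515 -> 372
3: -
4: -
5: 52
6: -
7: -
8: 44
9: -
10: -
11: 374
12: 341

4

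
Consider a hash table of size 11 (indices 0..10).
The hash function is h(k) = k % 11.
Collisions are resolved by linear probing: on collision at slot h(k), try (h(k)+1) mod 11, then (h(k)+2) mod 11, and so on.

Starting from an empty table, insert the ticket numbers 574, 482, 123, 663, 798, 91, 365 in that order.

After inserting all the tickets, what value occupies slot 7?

574 hashes to 2; slot 2 is free -> place at 2.
482 hashes to 9; slot 9 is free -> place at 9.
123 hashes to 2; 2 taken -> place at 3.
663 hashes to 3; 3 taken -> place at 4.
798 hashes to 6; slot 6 is free -> place at 6.
91 hashes to 3; 3,4 taken -> place at 5.
365 hashes to 2; 2,3,4,5,6 taken -> place at 7.
Table: [—, —, 574, 123, 663, 91, 798, 365, —, 482, —]

365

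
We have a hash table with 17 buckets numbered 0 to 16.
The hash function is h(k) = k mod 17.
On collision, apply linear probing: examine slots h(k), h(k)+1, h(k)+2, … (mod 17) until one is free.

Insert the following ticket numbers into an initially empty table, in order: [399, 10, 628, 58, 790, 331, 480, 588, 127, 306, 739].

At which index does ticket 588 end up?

Insert 399: h=8, slot 8 empty => index 8.
Insert 10: h=10, slot 10 empty => index 10.
Insert 628: h=16, slot 16 empty => index 16.
Insert 58: h=7, slot 7 empty => index 7.
Insert 790: h=8, slot 8 occupied => index 9.
Insert 331: h=8, slots 8,9,10 occupied => index 11.
Insert 480: h=4, slot 4 empty => index 4.
Insert 588: h=10, slots 10,11 occupied => index 12.
Insert 127: h=8, slots 8,9,10,11,12 occupied => index 13.
Insert 306: h=0, slot 0 empty => index 0.
Insert 739: h=8, slots 8,9,10,11,12,13 occupied => index 14.
Table: [306, ., ., ., 480, ., ., 58, 399, 790, 10, 331, 588, 127, 739, ., 628]

12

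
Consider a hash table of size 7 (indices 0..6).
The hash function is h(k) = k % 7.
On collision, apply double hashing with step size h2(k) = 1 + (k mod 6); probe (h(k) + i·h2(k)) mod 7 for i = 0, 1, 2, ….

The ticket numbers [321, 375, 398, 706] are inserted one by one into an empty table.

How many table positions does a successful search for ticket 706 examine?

Insert 321: h=6, slot 6 empty => index 6.
Insert 375: h=4, slot 4 empty => index 4.
Insert 398: h=6, h2=3, slot 6 occupied => index 2.
Insert 706: h=6, h2=5, slots 6,4,2 occupied => index 0.
Table: [706, —, 398, —, 375, —, 321]
Lookup 706: h=6, h2=5, probe 6,4,2,0 → found at 0.

4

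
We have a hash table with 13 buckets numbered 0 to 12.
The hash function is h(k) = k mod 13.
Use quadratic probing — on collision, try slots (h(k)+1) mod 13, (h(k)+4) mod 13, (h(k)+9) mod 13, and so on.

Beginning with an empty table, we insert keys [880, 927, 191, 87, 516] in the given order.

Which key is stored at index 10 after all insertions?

880 hashes to 9; slot 9 is free => place at 9.
927 hashes to 4; slot 4 is free => place at 4.
191 hashes to 9; 9 taken => place at 10.
87 hashes to 9; 9,10 taken => place at 0.
516 hashes to 9; 9,10,0 taken => place at 5.
Table: [87, —, —, —, 927, 516, —, —, —, 880, 191, —, —]

191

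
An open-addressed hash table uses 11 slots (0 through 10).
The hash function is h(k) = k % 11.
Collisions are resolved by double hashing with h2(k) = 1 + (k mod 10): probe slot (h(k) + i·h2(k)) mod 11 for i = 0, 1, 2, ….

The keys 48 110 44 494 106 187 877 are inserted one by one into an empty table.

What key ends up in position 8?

187

48 hashes to 4; slot 4 is free -> place at 4.
110 hashes to 0; slot 0 is free -> place at 0.
44 hashes to 0, h2=5; 0 taken -> place at 5.
494 hashes to 10; slot 10 is free -> place at 10.
106 hashes to 7; slot 7 is free -> place at 7.
187 hashes to 0, h2=8; 0 taken -> place at 8.
877 hashes to 8, h2=8; 8,5 taken -> place at 2.
Table: [110, -, 877, -, 48, 44, -, 106, 187, -, 494]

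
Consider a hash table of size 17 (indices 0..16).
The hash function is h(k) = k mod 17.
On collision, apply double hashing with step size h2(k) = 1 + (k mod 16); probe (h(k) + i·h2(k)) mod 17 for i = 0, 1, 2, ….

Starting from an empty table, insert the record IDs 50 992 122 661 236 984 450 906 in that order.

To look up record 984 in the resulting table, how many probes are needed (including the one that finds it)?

50: h=16 -> slot 16
992: h=6 -> slot 6
122: h=3 -> slot 3
661: h=15 -> slot 15
236: h=15, h2=13, probe 15,11 -> slot 11
984: h=15, h2=9, probe 15,7 -> slot 7
450: h=8 -> slot 8
906: h=5 -> slot 5
Table: [—, —, —, 122, —, 906, 992, 984, 450, —, —, 236, —, —, —, 661, 50]
Lookup 984: h=15, h2=9, probe 15,7 → found at 7.

2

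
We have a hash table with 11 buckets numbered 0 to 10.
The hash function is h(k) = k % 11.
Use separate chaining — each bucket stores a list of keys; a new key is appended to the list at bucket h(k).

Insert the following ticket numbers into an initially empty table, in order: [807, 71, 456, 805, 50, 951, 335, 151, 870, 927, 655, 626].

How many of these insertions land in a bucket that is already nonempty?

807 -> bucket 4
71 -> bucket 5
456 -> bucket 5 (collision)
805 -> bucket 2
50 -> bucket 6
951 -> bucket 5 (collision)
335 -> bucket 5 (collision)
151 -> bucket 8
870 -> bucket 1
927 -> bucket 3
655 -> bucket 6 (collision)
626 -> bucket 10
Final buckets:
0: _
1: 870
2: 805
3: 927
4: 807
5: 71 -> 456 -> 951 -> 335
6: 50 -> 655
7: _
8: 151
9: _
10: 626

4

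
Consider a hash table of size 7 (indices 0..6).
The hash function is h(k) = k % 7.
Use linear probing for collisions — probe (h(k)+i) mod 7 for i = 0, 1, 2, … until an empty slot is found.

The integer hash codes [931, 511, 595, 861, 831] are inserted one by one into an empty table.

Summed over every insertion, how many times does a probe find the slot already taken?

931: h=0 → slot 0
511: h=0, probe 0,1 → slot 1
595: h=0, probe 0,1,2 → slot 2
861: h=0, probe 0,1,2,3 → slot 3
831: h=5 → slot 5
Table: [931, 511, 595, 861, _, 831, _]

6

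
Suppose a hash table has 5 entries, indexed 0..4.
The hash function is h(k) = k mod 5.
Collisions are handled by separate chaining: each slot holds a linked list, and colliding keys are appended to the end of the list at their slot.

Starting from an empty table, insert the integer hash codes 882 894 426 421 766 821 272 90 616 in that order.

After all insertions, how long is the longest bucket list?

5

882 -> bucket 2
894 -> bucket 4
426 -> bucket 1
421 -> bucket 1 (collision)
766 -> bucket 1 (collision)
821 -> bucket 1 (collision)
272 -> bucket 2 (collision)
90 -> bucket 0
616 -> bucket 1 (collision)
Final buckets:
0: 90
1: 426 -> 421 -> 766 -> 821 -> 616
2: 882 -> 272
3: -
4: 894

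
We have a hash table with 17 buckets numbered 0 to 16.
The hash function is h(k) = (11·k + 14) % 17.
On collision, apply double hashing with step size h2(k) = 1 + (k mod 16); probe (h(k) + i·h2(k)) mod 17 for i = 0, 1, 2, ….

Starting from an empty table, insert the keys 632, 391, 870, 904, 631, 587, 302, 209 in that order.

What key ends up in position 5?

904

632 hashes to 13; slot 13 is free -> place at 13.
391 hashes to 14; slot 14 is free -> place at 14.
870 hashes to 13, h2=7; 13 taken -> place at 3.
904 hashes to 13, h2=9; 13 taken -> place at 5.
631 hashes to 2; slot 2 is free -> place at 2.
587 hashes to 11; slot 11 is free -> place at 11.
302 hashes to 4; slot 4 is free -> place at 4.
209 hashes to 1; slot 1 is free -> place at 1.
Table: [∅, 209, 631, 870, 302, 904, ∅, ∅, ∅, ∅, ∅, 587, ∅, 632, 391, ∅, ∅]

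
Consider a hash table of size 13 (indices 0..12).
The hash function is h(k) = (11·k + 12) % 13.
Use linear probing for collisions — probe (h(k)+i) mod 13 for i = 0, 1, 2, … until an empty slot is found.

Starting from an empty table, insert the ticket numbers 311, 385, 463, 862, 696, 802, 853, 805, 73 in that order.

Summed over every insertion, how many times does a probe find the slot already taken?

9

311 hashes to 1; slot 1 is free → place at 1.
385 hashes to 9; slot 9 is free → place at 9.
463 hashes to 9; 9 taken → place at 10.
862 hashes to 4; slot 4 is free → place at 4.
696 hashes to 11; slot 11 is free → place at 11.
802 hashes to 7; slot 7 is free → place at 7.
853 hashes to 9; 9,10,11 taken → place at 12.
805 hashes to 1; 1 taken → place at 2.
73 hashes to 9; 9,10,11,12 taken → place at 0.
Table: [73, 311, 805, ., 862, ., ., 802, ., 385, 463, 696, 853]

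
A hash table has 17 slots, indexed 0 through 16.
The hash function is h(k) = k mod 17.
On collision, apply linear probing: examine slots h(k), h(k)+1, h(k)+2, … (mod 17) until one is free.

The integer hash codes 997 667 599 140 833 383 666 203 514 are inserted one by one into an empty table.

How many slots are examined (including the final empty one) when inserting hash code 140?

997: h=11 → slot 11
667: h=4 → slot 4
599: h=4, probe 4,5 → slot 5
140: h=4, probe 4,5,6 → slot 6
833: h=0 → slot 0
383: h=9 → slot 9
666: h=3 → slot 3
203: h=16 → slot 16
514: h=4, probe 4,5,6,7 → slot 7
Table: [833, -, -, 666, 667, 599, 140, 514, -, 383, -, 997, -, -, -, -, 203]

3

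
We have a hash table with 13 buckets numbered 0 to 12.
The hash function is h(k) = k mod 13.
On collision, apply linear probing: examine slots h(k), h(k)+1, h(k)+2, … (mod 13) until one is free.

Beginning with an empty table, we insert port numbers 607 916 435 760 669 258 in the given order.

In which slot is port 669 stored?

10

Insert 607: h=9, slot 9 empty => index 9.
Insert 916: h=6, slot 6 empty => index 6.
Insert 435: h=6, slot 6 occupied => index 7.
Insert 760: h=6, slots 6,7 occupied => index 8.
Insert 669: h=6, slots 6,7,8,9 occupied => index 10.
Insert 258: h=11, slot 11 empty => index 11.
Table: [—, —, —, —, —, —, 916, 435, 760, 607, 669, 258, —]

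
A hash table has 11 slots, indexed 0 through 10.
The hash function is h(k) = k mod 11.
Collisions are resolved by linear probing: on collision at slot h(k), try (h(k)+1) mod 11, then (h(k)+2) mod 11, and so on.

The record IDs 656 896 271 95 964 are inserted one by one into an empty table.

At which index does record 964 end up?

10

656: h=7 => slot 7
896: h=5 => slot 5
271: h=7, probe 7,8 => slot 8
95: h=7, probe 7,8,9 => slot 9
964: h=7, probe 7,8,9,10 => slot 10
Table: [., ., ., ., ., 896, ., 656, 271, 95, 964]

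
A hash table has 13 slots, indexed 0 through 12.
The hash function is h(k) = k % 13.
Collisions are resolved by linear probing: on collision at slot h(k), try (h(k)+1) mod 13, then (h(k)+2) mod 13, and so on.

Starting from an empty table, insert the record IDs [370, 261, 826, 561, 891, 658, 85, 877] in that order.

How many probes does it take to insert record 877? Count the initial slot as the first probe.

6

370: h=6 → slot 6
261: h=1 → slot 1
826: h=7 → slot 7
561: h=2 → slot 2
891: h=7, probe 7,8 → slot 8
658: h=8, probe 8,9 → slot 9
85: h=7, probe 7,8,9,10 → slot 10
877: h=6, probe 6,7,8,9,10,11 → slot 11
Table: [., 261, 561, ., ., ., 370, 826, 891, 658, 85, 877, .]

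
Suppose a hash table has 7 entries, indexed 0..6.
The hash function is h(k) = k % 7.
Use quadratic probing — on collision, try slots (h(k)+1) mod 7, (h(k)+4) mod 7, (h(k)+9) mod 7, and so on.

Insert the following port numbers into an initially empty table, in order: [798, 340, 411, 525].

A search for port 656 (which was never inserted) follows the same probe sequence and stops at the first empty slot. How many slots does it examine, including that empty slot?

798 hashes to 0; slot 0 is free => place at 0.
340 hashes to 4; slot 4 is free => place at 4.
411 hashes to 5; slot 5 is free => place at 5.
525 hashes to 0; 0 taken => place at 1.
Table: [798, 525, ., ., 340, 411, .]
Lookup 656: h=5, probe 5,6 → slot 6 empty, not found.

2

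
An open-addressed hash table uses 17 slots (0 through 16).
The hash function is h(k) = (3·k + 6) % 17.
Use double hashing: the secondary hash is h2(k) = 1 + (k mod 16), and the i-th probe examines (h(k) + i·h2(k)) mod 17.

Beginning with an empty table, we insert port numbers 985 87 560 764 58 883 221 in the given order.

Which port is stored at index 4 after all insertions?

Insert 985: h=3, slot 3 empty -> index 3.
Insert 87: h=12, slot 12 empty -> index 12.
Insert 560: h=3, h2=1, slot 3 occupied -> index 4.
Insert 764: h=3, h2=13, slot 3 occupied -> index 16.
Insert 58: h=10, slot 10 empty -> index 10.
Insert 883: h=3, h2=4, slot 3 occupied -> index 7.
Insert 221: h=6, slot 6 empty -> index 6.
Table: [_, _, _, 985, 560, _, 221, 883, _, _, 58, _, 87, _, _, _, 764]

560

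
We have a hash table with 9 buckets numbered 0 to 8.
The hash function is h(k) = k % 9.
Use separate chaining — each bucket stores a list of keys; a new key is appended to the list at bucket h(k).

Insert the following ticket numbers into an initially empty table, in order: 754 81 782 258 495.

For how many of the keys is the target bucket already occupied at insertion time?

1

754 -> bucket 7
81 -> bucket 0
782 -> bucket 8
258 -> bucket 6
495 -> bucket 0 (collision)
Final buckets:
0: 81 -> 495
1: ∅
2: ∅
3: ∅
4: ∅
5: ∅
6: 258
7: 754
8: 782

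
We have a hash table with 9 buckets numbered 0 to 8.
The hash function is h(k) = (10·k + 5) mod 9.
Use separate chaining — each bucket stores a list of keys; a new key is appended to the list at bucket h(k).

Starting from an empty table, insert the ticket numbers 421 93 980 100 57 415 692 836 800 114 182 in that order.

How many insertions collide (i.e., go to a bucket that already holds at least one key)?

421 -> bucket 3
93 -> bucket 8
980 -> bucket 4
100 -> bucket 6
57 -> bucket 8 (collision)
415 -> bucket 6 (collision)
692 -> bucket 4 (collision)
836 -> bucket 4 (collision)
800 -> bucket 4 (collision)
114 -> bucket 2
182 -> bucket 7
Final buckets:
0: _
1: _
2: 114
3: 421
4: 980 -> 692 -> 836 -> 800
5: _
6: 100 -> 415
7: 182
8: 93 -> 57

5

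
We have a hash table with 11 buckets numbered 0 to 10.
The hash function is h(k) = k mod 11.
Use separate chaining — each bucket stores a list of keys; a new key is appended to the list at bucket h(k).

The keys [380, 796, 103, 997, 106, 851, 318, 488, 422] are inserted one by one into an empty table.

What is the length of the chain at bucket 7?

380 → bucket 6
796 → bucket 4
103 → bucket 4 (collision)
997 → bucket 7
106 → bucket 7 (collision)
851 → bucket 4 (collision)
318 → bucket 10
488 → bucket 4 (collision)
422 → bucket 4 (collision)
Final buckets:
0: ∅
1: ∅
2: ∅
3: ∅
4: 796 -> 103 -> 851 -> 488 -> 422
5: ∅
6: 380
7: 997 -> 106
8: ∅
9: ∅
10: 318

2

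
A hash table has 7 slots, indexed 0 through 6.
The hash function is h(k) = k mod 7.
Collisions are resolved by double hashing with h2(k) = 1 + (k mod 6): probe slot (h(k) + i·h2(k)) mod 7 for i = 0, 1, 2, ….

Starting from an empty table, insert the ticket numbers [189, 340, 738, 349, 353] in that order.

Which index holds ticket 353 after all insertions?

2

Insert 189: h=0, slot 0 empty → index 0.
Insert 340: h=4, slot 4 empty → index 4.
Insert 738: h=3, slot 3 empty → index 3.
Insert 349: h=6, slot 6 empty → index 6.
Insert 353: h=3, h2=6, slot 3 occupied → index 2.
Table: [189, _, 353, 738, 340, _, 349]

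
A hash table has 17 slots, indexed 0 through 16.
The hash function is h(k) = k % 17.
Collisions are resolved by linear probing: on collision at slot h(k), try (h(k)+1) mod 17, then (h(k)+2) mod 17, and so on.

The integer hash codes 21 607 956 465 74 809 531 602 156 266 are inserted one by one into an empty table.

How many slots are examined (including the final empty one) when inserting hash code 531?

21 hashes to 4; slot 4 is free → place at 4.
607 hashes to 12; slot 12 is free → place at 12.
956 hashes to 4; 4 taken → place at 5.
465 hashes to 6; slot 6 is free → place at 6.
74 hashes to 6; 6 taken → place at 7.
809 hashes to 10; slot 10 is free → place at 10.
531 hashes to 4; 4,5,6,7 taken → place at 8.
602 hashes to 7; 7,8 taken → place at 9.
156 hashes to 3; slot 3 is free → place at 3.
266 hashes to 11; slot 11 is free → place at 11.
Table: [—, —, —, 156, 21, 956, 465, 74, 531, 602, 809, 266, 607, —, —, —, —]

5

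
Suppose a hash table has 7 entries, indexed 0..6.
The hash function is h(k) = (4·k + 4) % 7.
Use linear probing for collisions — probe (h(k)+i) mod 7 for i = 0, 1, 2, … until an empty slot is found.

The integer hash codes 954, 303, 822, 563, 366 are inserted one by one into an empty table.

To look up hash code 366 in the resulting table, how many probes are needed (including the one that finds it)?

3

Insert 954: h=5, slot 5 empty => index 5.
Insert 303: h=5, slot 5 occupied => index 6.
Insert 822: h=2, slot 2 empty => index 2.
Insert 563: h=2, slot 2 occupied => index 3.
Insert 366: h=5, slots 5,6 occupied => index 0.
Table: [366, ∅, 822, 563, ∅, 954, 303]
Lookup 366: h=5, probe 5,6,0 → found at 0.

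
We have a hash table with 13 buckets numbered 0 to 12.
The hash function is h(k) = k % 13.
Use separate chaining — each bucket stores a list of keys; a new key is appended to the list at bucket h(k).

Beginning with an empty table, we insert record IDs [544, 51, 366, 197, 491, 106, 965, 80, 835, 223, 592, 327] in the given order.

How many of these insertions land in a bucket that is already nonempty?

6

544 → bucket 11
51 → bucket 12
366 → bucket 2
197 → bucket 2 (collision)
491 → bucket 10
106 → bucket 2 (collision)
965 → bucket 3
80 → bucket 2 (collision)
835 → bucket 3 (collision)
223 → bucket 2 (collision)
592 → bucket 7
327 → bucket 2 (collision)
Final buckets:
0: ∅
1: ∅
2: 366 -> 197 -> 106 -> 80 -> 223 -> 327
3: 965 -> 835
4: ∅
5: ∅
6: ∅
7: 592
8: ∅
9: ∅
10: 491
11: 544
12: 51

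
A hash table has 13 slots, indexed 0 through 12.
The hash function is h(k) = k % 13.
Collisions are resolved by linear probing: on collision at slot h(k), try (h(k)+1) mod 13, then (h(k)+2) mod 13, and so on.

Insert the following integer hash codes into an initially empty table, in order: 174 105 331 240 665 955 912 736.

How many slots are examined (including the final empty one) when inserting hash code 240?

Insert 174: h=5, slot 5 empty -> index 5.
Insert 105: h=1, slot 1 empty -> index 1.
Insert 331: h=6, slot 6 empty -> index 6.
Insert 240: h=6, slot 6 occupied -> index 7.
Insert 665: h=2, slot 2 empty -> index 2.
Insert 955: h=6, slots 6,7 occupied -> index 8.
Insert 912: h=2, slot 2 occupied -> index 3.
Insert 736: h=8, slot 8 occupied -> index 9.
Table: [-, 105, 665, 912, -, 174, 331, 240, 955, 736, -, -, -]

2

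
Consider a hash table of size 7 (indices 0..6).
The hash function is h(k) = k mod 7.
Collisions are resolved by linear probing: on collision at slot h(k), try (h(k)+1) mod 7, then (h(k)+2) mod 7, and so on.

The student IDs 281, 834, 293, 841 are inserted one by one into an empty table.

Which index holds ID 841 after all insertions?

Insert 281: h=1, slot 1 empty → index 1.
Insert 834: h=1, slot 1 occupied → index 2.
Insert 293: h=6, slot 6 empty → index 6.
Insert 841: h=1, slots 1,2 occupied → index 3.
Table: [., 281, 834, 841, ., ., 293]

3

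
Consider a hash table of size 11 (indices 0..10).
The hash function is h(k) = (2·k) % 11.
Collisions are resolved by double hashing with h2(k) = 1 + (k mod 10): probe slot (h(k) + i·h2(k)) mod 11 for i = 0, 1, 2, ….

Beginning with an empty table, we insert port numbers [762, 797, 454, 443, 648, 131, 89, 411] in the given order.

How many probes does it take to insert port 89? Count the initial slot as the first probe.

762 hashes to 6; slot 6 is free → place at 6.
797 hashes to 10; slot 10 is free → place at 10.
454 hashes to 6, h2=5; 6 taken → place at 0.
443 hashes to 6, h2=4; 6,10 taken → place at 3.
648 hashes to 9; slot 9 is free → place at 9.
131 hashes to 9, h2=2; 9,0 taken → place at 2.
89 hashes to 2, h2=10; 2 taken → place at 1.
411 hashes to 8; slot 8 is free → place at 8.
Table: [454, 89, 131, 443, -, -, 762, -, 411, 648, 797]

2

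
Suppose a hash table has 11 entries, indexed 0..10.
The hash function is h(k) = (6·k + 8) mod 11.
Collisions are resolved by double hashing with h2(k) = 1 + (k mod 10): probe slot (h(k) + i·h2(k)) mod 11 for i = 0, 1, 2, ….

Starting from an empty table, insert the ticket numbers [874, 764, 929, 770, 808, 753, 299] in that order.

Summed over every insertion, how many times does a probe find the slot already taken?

6

Insert 874: h=5, slot 5 empty -> index 5.
Insert 764: h=5, h2=5, slot 5 occupied -> index 10.
Insert 929: h=5, h2=10, slot 5 occupied -> index 4.
Insert 770: h=8, slot 8 empty -> index 8.
Insert 808: h=5, h2=9, slot 5 occupied -> index 3.
Insert 753: h=5, h2=4, slot 5 occupied -> index 9.
Insert 299: h=9, h2=10, slots 9,8 occupied -> index 7.
Table: [—, —, —, 808, 929, 874, —, 299, 770, 753, 764]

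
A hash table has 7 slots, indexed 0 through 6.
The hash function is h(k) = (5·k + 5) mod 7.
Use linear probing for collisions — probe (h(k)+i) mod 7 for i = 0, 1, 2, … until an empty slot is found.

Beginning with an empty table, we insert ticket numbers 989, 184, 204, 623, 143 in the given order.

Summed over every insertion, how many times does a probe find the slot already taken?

Insert 989: h=1, slot 1 empty => index 1.
Insert 184: h=1, slot 1 occupied => index 2.
Insert 204: h=3, slot 3 empty => index 3.
Insert 623: h=5, slot 5 empty => index 5.
Insert 143: h=6, slot 6 empty => index 6.
Table: [_, 989, 184, 204, _, 623, 143]

1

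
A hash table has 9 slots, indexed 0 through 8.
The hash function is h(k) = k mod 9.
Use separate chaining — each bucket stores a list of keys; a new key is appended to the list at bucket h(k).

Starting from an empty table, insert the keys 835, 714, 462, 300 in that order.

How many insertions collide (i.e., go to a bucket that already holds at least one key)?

Insert 835: h=7, bucket 7 empty → new chain.
Insert 714: h=3, bucket 3 empty → new chain.
Insert 462: h=3, bucket 3 nonempty → append to chain.
Insert 300: h=3, bucket 3 nonempty → append to chain.
Final buckets:
0: ∅
1: ∅
2: ∅
3: 714 -> 462 -> 300
4: ∅
5: ∅
6: ∅
7: 835
8: ∅

2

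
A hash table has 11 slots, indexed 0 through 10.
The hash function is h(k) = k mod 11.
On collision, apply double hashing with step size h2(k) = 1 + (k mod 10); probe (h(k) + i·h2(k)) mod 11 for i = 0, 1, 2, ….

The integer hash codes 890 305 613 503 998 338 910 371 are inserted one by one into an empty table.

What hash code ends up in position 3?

Insert 890: h=10, slot 10 empty => index 10.
Insert 305: h=8, slot 8 empty => index 8.
Insert 613: h=8, h2=4, slot 8 occupied => index 1.
Insert 503: h=8, h2=4, slots 8,1 occupied => index 5.
Insert 998: h=8, h2=9, slot 8 occupied => index 6.
Insert 338: h=8, h2=9, slots 8,6 occupied => index 4.
Insert 910: h=8, h2=1, slot 8 occupied => index 9.
Insert 371: h=8, h2=2, slots 8,10,1 occupied => index 3.
Table: [., 613, ., 371, 338, 503, 998, ., 305, 910, 890]

371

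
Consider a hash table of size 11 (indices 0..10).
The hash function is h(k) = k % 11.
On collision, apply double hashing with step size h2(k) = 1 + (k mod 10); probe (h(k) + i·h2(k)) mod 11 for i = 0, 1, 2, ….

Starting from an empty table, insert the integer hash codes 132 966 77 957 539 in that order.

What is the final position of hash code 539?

10

132: h=0 => slot 0
966: h=9 => slot 9
77: h=0, h2=8, probe 0,8 => slot 8
957: h=0, h2=8, probe 0,8,5 => slot 5
539: h=0, h2=10, probe 0,10 => slot 10
Table: [132, —, —, —, —, 957, —, —, 77, 966, 539]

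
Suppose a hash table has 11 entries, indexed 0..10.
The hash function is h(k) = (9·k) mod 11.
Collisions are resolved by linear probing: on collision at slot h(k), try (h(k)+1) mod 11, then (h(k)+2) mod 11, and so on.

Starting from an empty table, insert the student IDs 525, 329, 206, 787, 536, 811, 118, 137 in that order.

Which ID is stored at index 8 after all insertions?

525 hashes to 6; slot 6 is free → place at 6.
329 hashes to 2; slot 2 is free → place at 2.
206 hashes to 6; 6 taken → place at 7.
787 hashes to 10; slot 10 is free → place at 10.
536 hashes to 6; 6,7 taken → place at 8.
811 hashes to 6; 6,7,8 taken → place at 9.
118 hashes to 6; 6,7,8,9,10 taken → place at 0.
137 hashes to 1; slot 1 is free → place at 1.
Table: [118, 137, 329, ∅, ∅, ∅, 525, 206, 536, 811, 787]

536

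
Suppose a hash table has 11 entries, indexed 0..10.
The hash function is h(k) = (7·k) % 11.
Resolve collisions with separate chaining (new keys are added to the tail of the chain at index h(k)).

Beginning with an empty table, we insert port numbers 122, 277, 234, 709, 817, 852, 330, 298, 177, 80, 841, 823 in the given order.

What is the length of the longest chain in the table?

122 -> bucket 7
277 -> bucket 3
234 -> bucket 10
709 -> bucket 2
817 -> bucket 10 (collision)
852 -> bucket 2 (collision)
330 -> bucket 0
298 -> bucket 7 (collision)
177 -> bucket 7 (collision)
80 -> bucket 10 (collision)
841 -> bucket 2 (collision)
823 -> bucket 8
Final buckets:
0: 330
1: ∅
2: 709 -> 852 -> 841
3: 277
4: ∅
5: ∅
6: ∅
7: 122 -> 298 -> 177
8: 823
9: ∅
10: 234 -> 817 -> 80

3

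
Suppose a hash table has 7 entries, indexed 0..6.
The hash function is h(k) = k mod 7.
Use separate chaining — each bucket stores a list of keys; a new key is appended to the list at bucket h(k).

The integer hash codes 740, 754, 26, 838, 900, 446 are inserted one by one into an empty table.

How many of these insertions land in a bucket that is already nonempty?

4

Insert 740: h=5, bucket 5 empty → new chain.
Insert 754: h=5, bucket 5 nonempty → append to chain.
Insert 26: h=5, bucket 5 nonempty → append to chain.
Insert 838: h=5, bucket 5 nonempty → append to chain.
Insert 900: h=4, bucket 4 empty → new chain.
Insert 446: h=5, bucket 5 nonempty → append to chain.
Final buckets:
0: _
1: _
2: _
3: _
4: 900
5: 740 -> 754 -> 26 -> 838 -> 446
6: _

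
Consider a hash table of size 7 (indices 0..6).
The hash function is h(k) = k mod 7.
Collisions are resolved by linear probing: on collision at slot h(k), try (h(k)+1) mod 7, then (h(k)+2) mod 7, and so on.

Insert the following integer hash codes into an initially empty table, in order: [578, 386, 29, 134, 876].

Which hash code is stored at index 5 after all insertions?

Insert 578: h=4, slot 4 empty → index 4.
Insert 386: h=1, slot 1 empty → index 1.
Insert 29: h=1, slot 1 occupied → index 2.
Insert 134: h=1, slots 1,2 occupied → index 3.
Insert 876: h=1, slots 1,2,3,4 occupied → index 5.
Table: [-, 386, 29, 134, 578, 876, -]

876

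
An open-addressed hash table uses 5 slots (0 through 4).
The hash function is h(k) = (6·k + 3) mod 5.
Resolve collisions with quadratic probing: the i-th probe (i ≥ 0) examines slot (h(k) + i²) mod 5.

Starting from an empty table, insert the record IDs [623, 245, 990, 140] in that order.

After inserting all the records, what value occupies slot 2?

140

623: h=1 => slot 1
245: h=3 => slot 3
990: h=3, probe 3,4 => slot 4
140: h=3, probe 3,4,2 => slot 2
Table: [-, 623, 140, 245, 990]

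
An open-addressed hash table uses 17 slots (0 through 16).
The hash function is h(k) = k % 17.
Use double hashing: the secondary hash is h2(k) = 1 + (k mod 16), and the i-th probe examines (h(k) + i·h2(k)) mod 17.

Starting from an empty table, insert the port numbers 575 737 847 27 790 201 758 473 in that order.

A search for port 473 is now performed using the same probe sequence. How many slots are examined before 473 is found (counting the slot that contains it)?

5

575: h=14 => slot 14
737: h=6 => slot 6
847: h=14, h2=16, probe 14,13 => slot 13
27: h=10 => slot 10
790: h=8 => slot 8
201: h=14, h2=10, probe 14,7 => slot 7
758: h=10, h2=7, probe 10,0 => slot 0
473: h=14, h2=10, probe 14,7,0,10,3 => slot 3
Table: [758, -, -, 473, -, -, 737, 201, 790, -, 27, -, -, 847, 575, -, -]
Lookup 473: h=14, h2=10, probe 14,7,0,10,3 → found at 3.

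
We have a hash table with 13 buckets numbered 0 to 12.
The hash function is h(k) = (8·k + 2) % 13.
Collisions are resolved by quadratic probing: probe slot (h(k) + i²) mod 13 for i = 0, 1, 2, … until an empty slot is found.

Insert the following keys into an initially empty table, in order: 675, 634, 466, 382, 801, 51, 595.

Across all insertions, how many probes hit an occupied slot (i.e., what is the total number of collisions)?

675 hashes to 7; slot 7 is free -> place at 7.
634 hashes to 4; slot 4 is free -> place at 4.
466 hashes to 12; slot 12 is free -> place at 12.
382 hashes to 3; slot 3 is free -> place at 3.
801 hashes to 1; slot 1 is free -> place at 1.
51 hashes to 7; 7 taken -> place at 8.
595 hashes to 4; 4 taken -> place at 5.
Table: [∅, 801, ∅, 382, 634, 595, ∅, 675, 51, ∅, ∅, ∅, 466]

2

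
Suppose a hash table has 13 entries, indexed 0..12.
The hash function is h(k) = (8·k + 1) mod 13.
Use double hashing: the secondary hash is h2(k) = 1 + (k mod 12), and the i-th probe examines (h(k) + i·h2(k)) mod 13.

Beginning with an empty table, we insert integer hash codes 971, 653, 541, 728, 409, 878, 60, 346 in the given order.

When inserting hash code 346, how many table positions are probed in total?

2

971: h=8 -> slot 8
653: h=12 -> slot 12
541: h=0 -> slot 0
728: h=1 -> slot 1
409: h=10 -> slot 10
878: h=5 -> slot 5
60: h=0, h2=1, probe 0,1,2 -> slot 2
346: h=0, h2=11, probe 0,11 -> slot 11
Table: [541, 728, 60, ∅, ∅, 878, ∅, ∅, 971, ∅, 409, 346, 653]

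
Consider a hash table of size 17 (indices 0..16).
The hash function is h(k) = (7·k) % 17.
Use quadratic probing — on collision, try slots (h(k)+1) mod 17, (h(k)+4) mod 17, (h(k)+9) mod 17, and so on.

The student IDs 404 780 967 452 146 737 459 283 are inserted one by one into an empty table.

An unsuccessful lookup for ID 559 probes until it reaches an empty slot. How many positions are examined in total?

3

Insert 404: h=6, slot 6 empty => index 6.
Insert 780: h=3, slot 3 empty => index 3.
Insert 967: h=3, slot 3 occupied => index 4.
Insert 452: h=2, slot 2 empty => index 2.
Insert 146: h=2, slots 2,3,6 occupied => index 11.
Insert 737: h=8, slot 8 empty => index 8.
Insert 459: h=0, slot 0 empty => index 0.
Insert 283: h=9, slot 9 empty => index 9.
Table: [459, ., 452, 780, 967, ., 404, ., 737, 283, ., 146, ., ., ., ., .]
Lookup 559: h=3, probe 3,4,7 → slot 7 empty, not found.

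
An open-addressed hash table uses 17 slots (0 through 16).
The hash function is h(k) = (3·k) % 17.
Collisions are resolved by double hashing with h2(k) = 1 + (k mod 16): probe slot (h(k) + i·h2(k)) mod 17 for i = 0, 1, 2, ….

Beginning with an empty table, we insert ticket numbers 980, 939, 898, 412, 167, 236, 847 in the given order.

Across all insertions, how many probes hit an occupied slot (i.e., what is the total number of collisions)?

6

Insert 980: h=16, slot 16 empty → index 16.
Insert 939: h=12, slot 12 empty → index 12.
Insert 898: h=8, slot 8 empty → index 8.
Insert 412: h=12, h2=13, slots 12,8 occupied → index 4.
Insert 167: h=8, h2=8, slots 8,16 occupied → index 7.
Insert 236: h=11, slot 11 empty → index 11.
Insert 847: h=8, h2=16, slots 8,7 occupied → index 6.
Table: [_, _, _, _, 412, _, 847, 167, 898, _, _, 236, 939, _, _, _, 980]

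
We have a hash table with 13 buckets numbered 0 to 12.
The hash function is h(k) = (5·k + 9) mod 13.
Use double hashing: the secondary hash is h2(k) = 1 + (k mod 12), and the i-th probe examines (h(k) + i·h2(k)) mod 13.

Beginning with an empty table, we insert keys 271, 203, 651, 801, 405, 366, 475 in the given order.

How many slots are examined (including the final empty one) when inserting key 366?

2

Insert 271: h=12, slot 12 empty => index 12.
Insert 203: h=10, slot 10 empty => index 10.
Insert 651: h=1, slot 1 empty => index 1.
Insert 801: h=10, h2=10, slot 10 occupied => index 7.
Insert 405: h=6, slot 6 empty => index 6.
Insert 366: h=6, h2=7, slot 6 occupied => index 0.
Insert 475: h=5, slot 5 empty => index 5.
Table: [366, 651, _, _, _, 475, 405, 801, _, _, 203, _, 271]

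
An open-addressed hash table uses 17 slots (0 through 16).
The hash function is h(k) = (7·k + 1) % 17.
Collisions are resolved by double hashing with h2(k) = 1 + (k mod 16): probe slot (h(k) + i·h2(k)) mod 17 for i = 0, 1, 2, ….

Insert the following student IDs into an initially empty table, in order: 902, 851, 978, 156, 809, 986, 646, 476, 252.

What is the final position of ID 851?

12

Insert 902: h=8, slot 8 empty → index 8.
Insert 851: h=8, h2=4, slot 8 occupied → index 12.
Insert 978: h=13, slot 13 empty → index 13.
Insert 156: h=5, slot 5 empty → index 5.
Insert 809: h=3, slot 3 empty → index 3.
Insert 986: h=1, slot 1 empty → index 1.
Insert 646: h=1, h2=7, slots 1,8 occupied → index 15.
Insert 476: h=1, h2=13, slot 1 occupied → index 14.
Insert 252: h=14, h2=13, slot 14 occupied → index 10.
Table: [-, 986, -, 809, -, 156, -, -, 902, -, 252, -, 851, 978, 476, 646, -]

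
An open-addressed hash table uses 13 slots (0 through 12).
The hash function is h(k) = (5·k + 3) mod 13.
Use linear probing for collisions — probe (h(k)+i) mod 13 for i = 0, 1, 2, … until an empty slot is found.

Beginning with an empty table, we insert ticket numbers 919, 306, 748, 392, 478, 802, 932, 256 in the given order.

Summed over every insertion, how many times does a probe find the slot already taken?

919: h=9 → slot 9
306: h=12 → slot 12
748: h=12, probe 12,0 → slot 0
392: h=0, probe 0,1 → slot 1
478: h=1, probe 1,2 → slot 2
802: h=9, probe 9,10 → slot 10
932: h=9, probe 9,10,11 → slot 11
256: h=9, probe 9,10,11,12,0,1,2,3 → slot 3
Table: [748, 392, 478, 256, —, —, —, —, —, 919, 802, 932, 306]

13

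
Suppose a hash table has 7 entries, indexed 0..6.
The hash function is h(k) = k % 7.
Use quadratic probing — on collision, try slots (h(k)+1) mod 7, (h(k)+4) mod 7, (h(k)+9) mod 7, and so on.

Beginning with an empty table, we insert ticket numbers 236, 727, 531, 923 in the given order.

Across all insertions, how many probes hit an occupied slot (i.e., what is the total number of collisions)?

3

236: h=5 → slot 5
727: h=6 → slot 6
531: h=6, probe 6,0 → slot 0
923: h=6, probe 6,0,3 → slot 3
Table: [531, —, —, 923, —, 236, 727]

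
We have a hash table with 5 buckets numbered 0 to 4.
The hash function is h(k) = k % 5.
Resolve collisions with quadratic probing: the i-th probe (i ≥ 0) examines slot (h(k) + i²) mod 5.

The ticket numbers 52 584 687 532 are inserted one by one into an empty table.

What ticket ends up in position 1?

Insert 52: h=2, slot 2 empty → index 2.
Insert 584: h=4, slot 4 empty → index 4.
Insert 687: h=2, slot 2 occupied → index 3.
Insert 532: h=2, slots 2,3 occupied → index 1.
Table: [., 532, 52, 687, 584]

532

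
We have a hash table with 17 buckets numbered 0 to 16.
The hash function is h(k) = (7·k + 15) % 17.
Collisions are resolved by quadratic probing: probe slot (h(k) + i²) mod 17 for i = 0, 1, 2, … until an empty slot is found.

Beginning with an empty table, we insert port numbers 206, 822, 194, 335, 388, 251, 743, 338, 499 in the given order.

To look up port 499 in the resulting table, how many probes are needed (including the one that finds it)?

206: h=12 → slot 12
822: h=6 → slot 6
194: h=13 → slot 13
335: h=14 → slot 14
388: h=11 → slot 11
251: h=4 → slot 4
743: h=14, probe 14,15 → slot 15
338: h=1 → slot 1
499: h=6, probe 6,7 → slot 7
Table: [∅, 338, ∅, ∅, 251, ∅, 822, 499, ∅, ∅, ∅, 388, 206, 194, 335, 743, ∅]
Lookup 499: h=6, probe 6,7 → found at 7.

2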